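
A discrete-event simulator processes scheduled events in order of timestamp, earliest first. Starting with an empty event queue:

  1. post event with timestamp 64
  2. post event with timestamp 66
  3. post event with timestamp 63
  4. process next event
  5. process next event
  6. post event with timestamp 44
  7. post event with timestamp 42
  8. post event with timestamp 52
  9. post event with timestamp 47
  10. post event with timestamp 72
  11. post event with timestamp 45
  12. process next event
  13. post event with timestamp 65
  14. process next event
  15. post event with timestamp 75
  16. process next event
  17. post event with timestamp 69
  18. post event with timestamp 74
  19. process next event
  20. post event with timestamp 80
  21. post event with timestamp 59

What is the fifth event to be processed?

45

insert 64 → {64}
insert 66 → {64, 66}
insert 63 → {63, 64, 66}
process next event → 63; now {64, 66}
process next event → 64; now {66}
insert 44 → {44, 66}
insert 42 → {42, 44, 66}
insert 52 → {42, 44, 52, 66}
insert 47 → {42, 44, 47, 52, 66}
insert 72 → {42, 44, 47, 52, 66, 72}
insert 45 → {42, 44, 45, 47, 52, 66, 72}
process next event → 42; now {44, 45, 47, 52, 66, 72}
insert 65 → {44, 45, 47, 52, 65, 66, 72}
process next event → 44; now {45, 47, 52, 65, 66, 72}
insert 75 → {45, 47, 52, 65, 66, 72, 75}
process next event → 45; now {47, 52, 65, 66, 72, 75}
insert 69 → {47, 52, 65, 66, 69, 72, 75}
insert 74 → {47, 52, 65, 66, 69, 72, 74, 75}
process next event → 47; now {52, 65, 66, 69, 72, 74, 75}
insert 80 → {52, 65, 66, 69, 72, 74, 75, 80}
insert 59 → {52, 59, 65, 66, 69, 72, 74, 75, 80}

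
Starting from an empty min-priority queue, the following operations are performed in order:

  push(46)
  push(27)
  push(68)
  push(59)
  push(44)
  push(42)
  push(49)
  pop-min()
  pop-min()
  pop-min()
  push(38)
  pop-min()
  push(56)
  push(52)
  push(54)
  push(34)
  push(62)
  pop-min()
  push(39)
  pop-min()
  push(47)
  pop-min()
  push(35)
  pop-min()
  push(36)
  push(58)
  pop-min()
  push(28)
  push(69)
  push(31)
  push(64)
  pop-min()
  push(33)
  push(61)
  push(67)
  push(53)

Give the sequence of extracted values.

insert 46 → {46}
insert 27 → {27, 46}
insert 68 → {27, 46, 68}
insert 59 → {27, 46, 59, 68}
insert 44 → {27, 44, 46, 59, 68}
insert 42 → {27, 42, 44, 46, 59, 68}
insert 49 → {27, 42, 44, 46, 49, 59, 68}
pop-min → 27; now {42, 44, 46, 49, 59, 68}
pop-min → 42; now {44, 46, 49, 59, 68}
pop-min → 44; now {46, 49, 59, 68}
insert 38 → {38, 46, 49, 59, 68}
pop-min → 38; now {46, 49, 59, 68}
insert 56 → {46, 49, 56, 59, 68}
insert 52 → {46, 49, 52, 56, 59, 68}
insert 54 → {46, 49, 52, 54, 56, 59, 68}
insert 34 → {34, 46, 49, 52, 54, 56, 59, 68}
insert 62 → {34, 46, 49, 52, 54, 56, 59, 62, 68}
pop-min → 34; now {46, 49, 52, 54, 56, 59, 62, 68}
insert 39 → {39, 46, 49, 52, 54, 56, 59, 62, 68}
pop-min → 39; now {46, 49, 52, 54, 56, 59, 62, 68}
insert 47 → {46, 47, 49, 52, 54, 56, 59, 62, 68}
pop-min → 46; now {47, 49, 52, 54, 56, 59, 62, 68}
insert 35 → {35, 47, 49, 52, 54, 56, 59, 62, 68}
pop-min → 35; now {47, 49, 52, 54, 56, 59, 62, 68}
insert 36 → {36, 47, 49, 52, 54, 56, 59, 62, 68}
insert 58 → {36, 47, 49, 52, 54, 56, 58, 59, 62, 68}
pop-min → 36; now {47, 49, 52, 54, 56, 58, 59, 62, 68}
insert 28 → {28, 47, 49, 52, 54, 56, 58, 59, 62, 68}
insert 69 → {28, 47, 49, 52, 54, 56, 58, 59, 62, 68, 69}
insert 31 → {28, 31, 47, 49, 52, 54, 56, 58, 59, 62, 68, 69}
insert 64 → {28, 31, 47, 49, 52, 54, 56, 58, 59, 62, 64, 68, 69}
pop-min → 28; now {31, 47, 49, 52, 54, 56, 58, 59, 62, 64, 68, 69}
insert 33 → {31, 33, 47, 49, 52, 54, 56, 58, 59, 62, 64, 68, 69}
insert 61 → {31, 33, 47, 49, 52, 54, 56, 58, 59, 61, 62, 64, 68, 69}
insert 67 → {31, 33, 47, 49, 52, 54, 56, 58, 59, 61, 62, 64, 67, 68, 69}
insert 53 → {31, 33, 47, 49, 52, 53, 54, 56, 58, 59, 61, 62, 64, 67, 68, 69}

27 → 42 → 44 → 38 → 34 → 39 → 46 → 35 → 36 → 28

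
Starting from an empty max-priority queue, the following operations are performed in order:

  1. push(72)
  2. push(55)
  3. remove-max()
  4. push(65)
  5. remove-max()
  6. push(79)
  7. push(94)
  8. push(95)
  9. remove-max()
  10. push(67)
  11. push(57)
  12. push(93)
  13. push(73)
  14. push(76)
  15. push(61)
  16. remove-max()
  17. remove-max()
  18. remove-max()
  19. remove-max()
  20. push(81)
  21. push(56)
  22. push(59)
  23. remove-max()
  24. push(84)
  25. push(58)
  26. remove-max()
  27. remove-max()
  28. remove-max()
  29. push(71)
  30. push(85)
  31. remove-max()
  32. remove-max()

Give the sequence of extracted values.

insert 72 → {72}
insert 55 → {72, 55}
remove-max → 72; now {55}
insert 65 → {65, 55}
remove-max → 65; now {55}
insert 79 → {79, 55}
insert 94 → {94, 79, 55}
insert 95 → {95, 94, 79, 55}
remove-max → 95; now {94, 79, 55}
insert 67 → {94, 79, 67, 55}
insert 57 → {94, 79, 67, 57, 55}
insert 93 → {94, 93, 79, 67, 57, 55}
insert 73 → {94, 93, 79, 73, 67, 57, 55}
insert 76 → {94, 93, 79, 76, 73, 67, 57, 55}
insert 61 → {94, 93, 79, 76, 73, 67, 61, 57, 55}
remove-max → 94; now {93, 79, 76, 73, 67, 61, 57, 55}
remove-max → 93; now {79, 76, 73, 67, 61, 57, 55}
remove-max → 79; now {76, 73, 67, 61, 57, 55}
remove-max → 76; now {73, 67, 61, 57, 55}
insert 81 → {81, 73, 67, 61, 57, 55}
insert 56 → {81, 73, 67, 61, 57, 56, 55}
insert 59 → {81, 73, 67, 61, 59, 57, 56, 55}
remove-max → 81; now {73, 67, 61, 59, 57, 56, 55}
insert 84 → {84, 73, 67, 61, 59, 57, 56, 55}
insert 58 → {84, 73, 67, 61, 59, 58, 57, 56, 55}
remove-max → 84; now {73, 67, 61, 59, 58, 57, 56, 55}
remove-max → 73; now {67, 61, 59, 58, 57, 56, 55}
remove-max → 67; now {61, 59, 58, 57, 56, 55}
insert 71 → {71, 61, 59, 58, 57, 56, 55}
insert 85 → {85, 71, 61, 59, 58, 57, 56, 55}
remove-max → 85; now {71, 61, 59, 58, 57, 56, 55}
remove-max → 71; now {61, 59, 58, 57, 56, 55}

72, 65, 95, 94, 93, 79, 76, 81, 84, 73, 67, 85, 71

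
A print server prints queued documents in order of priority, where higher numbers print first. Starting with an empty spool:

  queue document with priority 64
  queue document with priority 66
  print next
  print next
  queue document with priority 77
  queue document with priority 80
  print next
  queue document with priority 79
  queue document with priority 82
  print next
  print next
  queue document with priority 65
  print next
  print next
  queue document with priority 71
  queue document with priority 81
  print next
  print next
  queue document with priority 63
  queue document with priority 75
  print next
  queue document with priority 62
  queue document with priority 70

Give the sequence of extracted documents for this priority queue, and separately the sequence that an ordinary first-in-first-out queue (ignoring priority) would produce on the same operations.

insert 64 → {64}
insert 66 → {66, 64}
print next → 66; now {64}
print next → 64; now {}
insert 77 → {77}
insert 80 → {80, 77}
print next → 80; now {77}
insert 79 → {79, 77}
insert 82 → {82, 79, 77}
print next → 82; now {79, 77}
print next → 79; now {77}
insert 65 → {77, 65}
print next → 77; now {65}
print next → 65; now {}
insert 71 → {71}
insert 81 → {81, 71}
print next → 81; now {71}
print next → 71; now {}
insert 63 → {63}
insert 75 → {75, 63}
print next → 75; now {63}
insert 62 → {63, 62}
insert 70 → {70, 63, 62}

priority queue: [66, 64, 80, 82, 79, 77, 65, 81, 71, 75]; FIFO queue: 64, 66, 77, 80, 79, 82, 65, 71, 81, 63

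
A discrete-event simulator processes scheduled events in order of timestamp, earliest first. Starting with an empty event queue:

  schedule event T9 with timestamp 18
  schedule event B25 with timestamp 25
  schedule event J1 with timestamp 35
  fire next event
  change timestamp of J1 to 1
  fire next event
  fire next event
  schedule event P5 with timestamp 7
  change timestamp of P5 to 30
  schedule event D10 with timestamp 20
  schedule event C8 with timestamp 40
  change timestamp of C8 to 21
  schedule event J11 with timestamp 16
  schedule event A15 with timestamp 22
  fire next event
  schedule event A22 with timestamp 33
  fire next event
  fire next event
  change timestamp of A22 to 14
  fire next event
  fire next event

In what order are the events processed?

add T9 (timestamp 18) → {T9:18}
add B25 (timestamp 25) → {T9:18, B25:25}
add J1 (timestamp 35) → {T9:18, B25:25, J1:35}
fire next event → T9; now {B25:25, J1:35}
update J1 to timestamp 1 → {J1:1, B25:25}
fire next event → J1; now {B25:25}
fire next event → B25; now {}
add P5 (timestamp 7) → {P5:7}
update P5 to timestamp 30 → {P5:30}
add D10 (timestamp 20) → {D10:20, P5:30}
add C8 (timestamp 40) → {D10:20, P5:30, C8:40}
update C8 to timestamp 21 → {D10:20, C8:21, P5:30}
add J11 (timestamp 16) → {J11:16, D10:20, C8:21, P5:30}
add A15 (timestamp 22) → {J11:16, D10:20, C8:21, A15:22, P5:30}
fire next event → J11; now {D10:20, C8:21, A15:22, P5:30}
add A22 (timestamp 33) → {D10:20, C8:21, A15:22, P5:30, A22:33}
fire next event → D10; now {C8:21, A15:22, P5:30, A22:33}
fire next event → C8; now {A15:22, P5:30, A22:33}
update A22 to timestamp 14 → {A22:14, A15:22, P5:30}
fire next event → A22; now {A15:22, P5:30}
fire next event → A15; now {P5:30}

[T9, J1, B25, J11, D10, C8, A22, A15]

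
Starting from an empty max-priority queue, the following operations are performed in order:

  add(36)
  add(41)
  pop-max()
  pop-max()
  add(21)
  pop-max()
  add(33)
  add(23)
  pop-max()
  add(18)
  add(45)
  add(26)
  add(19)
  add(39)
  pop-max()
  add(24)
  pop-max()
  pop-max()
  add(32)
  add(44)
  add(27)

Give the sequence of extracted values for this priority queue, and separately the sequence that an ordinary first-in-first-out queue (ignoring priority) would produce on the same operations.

insert 36 → {36}
insert 41 → {41, 36}
pop-max → 41; now {36}
pop-max → 36; now {}
insert 21 → {21}
pop-max → 21; now {}
insert 33 → {33}
insert 23 → {33, 23}
pop-max → 33; now {23}
insert 18 → {23, 18}
insert 45 → {45, 23, 18}
insert 26 → {45, 26, 23, 18}
insert 19 → {45, 26, 23, 19, 18}
insert 39 → {45, 39, 26, 23, 19, 18}
pop-max → 45; now {39, 26, 23, 19, 18}
insert 24 → {39, 26, 24, 23, 19, 18}
pop-max → 39; now {26, 24, 23, 19, 18}
pop-max → 26; now {24, 23, 19, 18}
insert 32 → {32, 24, 23, 19, 18}
insert 44 → {44, 32, 24, 23, 19, 18}
insert 27 → {44, 32, 27, 24, 23, 19, 18}

priority queue: 41 → 36 → 21 → 33 → 45 → 39 → 26; FIFO queue: [36, 41, 21, 33, 23, 18, 45]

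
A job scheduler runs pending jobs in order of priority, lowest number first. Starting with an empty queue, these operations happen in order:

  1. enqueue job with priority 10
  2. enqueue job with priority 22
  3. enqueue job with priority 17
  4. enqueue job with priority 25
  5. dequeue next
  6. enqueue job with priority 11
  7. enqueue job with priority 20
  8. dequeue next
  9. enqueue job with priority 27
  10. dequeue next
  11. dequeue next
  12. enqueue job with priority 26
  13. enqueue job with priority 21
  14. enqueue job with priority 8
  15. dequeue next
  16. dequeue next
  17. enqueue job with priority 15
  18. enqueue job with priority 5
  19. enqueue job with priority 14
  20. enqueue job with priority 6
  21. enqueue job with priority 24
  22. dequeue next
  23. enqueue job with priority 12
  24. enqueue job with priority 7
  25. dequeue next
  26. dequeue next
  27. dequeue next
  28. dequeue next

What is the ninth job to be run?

insert 10 → {10}
insert 22 → {10, 22}
insert 17 → {10, 17, 22}
insert 25 → {10, 17, 22, 25}
dequeue next → 10; now {17, 22, 25}
insert 11 → {11, 17, 22, 25}
insert 20 → {11, 17, 20, 22, 25}
dequeue next → 11; now {17, 20, 22, 25}
insert 27 → {17, 20, 22, 25, 27}
dequeue next → 17; now {20, 22, 25, 27}
dequeue next → 20; now {22, 25, 27}
insert 26 → {22, 25, 26, 27}
insert 21 → {21, 22, 25, 26, 27}
insert 8 → {8, 21, 22, 25, 26, 27}
dequeue next → 8; now {21, 22, 25, 26, 27}
dequeue next → 21; now {22, 25, 26, 27}
insert 15 → {15, 22, 25, 26, 27}
insert 5 → {5, 15, 22, 25, 26, 27}
insert 14 → {5, 14, 15, 22, 25, 26, 27}
insert 6 → {5, 6, 14, 15, 22, 25, 26, 27}
insert 24 → {5, 6, 14, 15, 22, 24, 25, 26, 27}
dequeue next → 5; now {6, 14, 15, 22, 24, 25, 26, 27}
insert 12 → {6, 12, 14, 15, 22, 24, 25, 26, 27}
insert 7 → {6, 7, 12, 14, 15, 22, 24, 25, 26, 27}
dequeue next → 6; now {7, 12, 14, 15, 22, 24, 25, 26, 27}
dequeue next → 7; now {12, 14, 15, 22, 24, 25, 26, 27}
dequeue next → 12; now {14, 15, 22, 24, 25, 26, 27}
dequeue next → 14; now {15, 22, 24, 25, 26, 27}

7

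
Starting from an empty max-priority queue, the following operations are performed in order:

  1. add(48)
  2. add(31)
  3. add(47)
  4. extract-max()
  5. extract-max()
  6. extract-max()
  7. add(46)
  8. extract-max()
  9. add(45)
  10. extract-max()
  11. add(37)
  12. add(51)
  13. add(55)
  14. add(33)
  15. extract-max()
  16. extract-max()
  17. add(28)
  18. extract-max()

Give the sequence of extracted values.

insert 48 → {48}
insert 31 → {48, 31}
insert 47 → {48, 47, 31}
extract-max → 48; now {47, 31}
extract-max → 47; now {31}
extract-max → 31; now {}
insert 46 → {46}
extract-max → 46; now {}
insert 45 → {45}
extract-max → 45; now {}
insert 37 → {37}
insert 51 → {51, 37}
insert 55 → {55, 51, 37}
insert 33 → {55, 51, 37, 33}
extract-max → 55; now {51, 37, 33}
extract-max → 51; now {37, 33}
insert 28 → {37, 33, 28}
extract-max → 37; now {33, 28}

48, 47, 31, 46, 45, 55, 51, 37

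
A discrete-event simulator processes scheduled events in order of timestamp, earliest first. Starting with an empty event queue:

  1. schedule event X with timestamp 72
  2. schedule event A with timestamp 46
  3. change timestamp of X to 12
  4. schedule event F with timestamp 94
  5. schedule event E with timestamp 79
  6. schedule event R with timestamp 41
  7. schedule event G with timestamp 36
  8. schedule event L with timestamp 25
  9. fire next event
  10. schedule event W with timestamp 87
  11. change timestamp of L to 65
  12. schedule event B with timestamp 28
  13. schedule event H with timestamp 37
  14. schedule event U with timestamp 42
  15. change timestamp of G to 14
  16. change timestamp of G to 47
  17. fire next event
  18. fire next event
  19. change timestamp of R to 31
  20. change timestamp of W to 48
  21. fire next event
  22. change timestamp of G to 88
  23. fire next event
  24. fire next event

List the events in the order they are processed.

X, B, H, R, U, A

add X (timestamp 72) → {X:72}
add A (timestamp 46) → {A:46, X:72}
update X to timestamp 12 → {X:12, A:46}
add F (timestamp 94) → {X:12, A:46, F:94}
add E (timestamp 79) → {X:12, A:46, E:79, F:94}
add R (timestamp 41) → {X:12, R:41, A:46, E:79, F:94}
add G (timestamp 36) → {X:12, G:36, R:41, A:46, E:79, F:94}
add L (timestamp 25) → {X:12, L:25, G:36, R:41, A:46, E:79, F:94}
fire next event → X; now {L:25, G:36, R:41, A:46, E:79, F:94}
add W (timestamp 87) → {L:25, G:36, R:41, A:46, E:79, W:87, F:94}
update L to timestamp 65 → {G:36, R:41, A:46, L:65, E:79, W:87, F:94}
add B (timestamp 28) → {B:28, G:36, R:41, A:46, L:65, E:79, W:87, F:94}
add H (timestamp 37) → {B:28, G:36, H:37, R:41, A:46, L:65, E:79, W:87, F:94}
add U (timestamp 42) → {B:28, G:36, H:37, R:41, U:42, A:46, L:65, E:79, W:87, F:94}
update G to timestamp 14 → {G:14, B:28, H:37, R:41, U:42, A:46, L:65, E:79, W:87, F:94}
update G to timestamp 47 → {B:28, H:37, R:41, U:42, A:46, G:47, L:65, E:79, W:87, F:94}
fire next event → B; now {H:37, R:41, U:42, A:46, G:47, L:65, E:79, W:87, F:94}
fire next event → H; now {R:41, U:42, A:46, G:47, L:65, E:79, W:87, F:94}
update R to timestamp 31 → {R:31, U:42, A:46, G:47, L:65, E:79, W:87, F:94}
update W to timestamp 48 → {R:31, U:42, A:46, G:47, W:48, L:65, E:79, F:94}
fire next event → R; now {U:42, A:46, G:47, W:48, L:65, E:79, F:94}
update G to timestamp 88 → {U:42, A:46, W:48, L:65, E:79, G:88, F:94}
fire next event → U; now {A:46, W:48, L:65, E:79, G:88, F:94}
fire next event → A; now {W:48, L:65, E:79, G:88, F:94}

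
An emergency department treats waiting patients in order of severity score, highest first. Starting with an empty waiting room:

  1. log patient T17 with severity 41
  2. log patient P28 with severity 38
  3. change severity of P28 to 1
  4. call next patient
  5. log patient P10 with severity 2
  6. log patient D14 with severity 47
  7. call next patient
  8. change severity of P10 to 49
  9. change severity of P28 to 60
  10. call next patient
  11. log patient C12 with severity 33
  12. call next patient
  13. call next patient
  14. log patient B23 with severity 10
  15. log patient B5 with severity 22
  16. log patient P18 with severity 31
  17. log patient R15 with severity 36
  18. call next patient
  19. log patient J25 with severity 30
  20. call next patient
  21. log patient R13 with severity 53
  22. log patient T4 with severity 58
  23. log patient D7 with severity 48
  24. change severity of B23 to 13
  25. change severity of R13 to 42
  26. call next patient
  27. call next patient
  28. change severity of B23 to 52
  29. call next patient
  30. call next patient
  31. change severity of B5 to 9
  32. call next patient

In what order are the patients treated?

add T17 (severity 41) → {T17:41}
add P28 (severity 38) → {T17:41, P28:38}
update P28 to severity 1 → {T17:41, P28:1}
call next patient → T17; now {P28:1}
add P10 (severity 2) → {P10:2, P28:1}
add D14 (severity 47) → {D14:47, P10:2, P28:1}
call next patient → D14; now {P10:2, P28:1}
update P10 to severity 49 → {P10:49, P28:1}
update P28 to severity 60 → {P28:60, P10:49}
call next patient → P28; now {P10:49}
add C12 (severity 33) → {P10:49, C12:33}
call next patient → P10; now {C12:33}
call next patient → C12; now {}
add B23 (severity 10) → {B23:10}
add B5 (severity 22) → {B5:22, B23:10}
add P18 (severity 31) → {P18:31, B5:22, B23:10}
add R15 (severity 36) → {R15:36, P18:31, B5:22, B23:10}
call next patient → R15; now {P18:31, B5:22, B23:10}
add J25 (severity 30) → {P18:31, J25:30, B5:22, B23:10}
call next patient → P18; now {J25:30, B5:22, B23:10}
add R13 (severity 53) → {R13:53, J25:30, B5:22, B23:10}
add T4 (severity 58) → {T4:58, R13:53, J25:30, B5:22, B23:10}
add D7 (severity 48) → {T4:58, R13:53, D7:48, J25:30, B5:22, B23:10}
update B23 to severity 13 → {T4:58, R13:53, D7:48, J25:30, B5:22, B23:13}
update R13 to severity 42 → {T4:58, D7:48, R13:42, J25:30, B5:22, B23:13}
call next patient → T4; now {D7:48, R13:42, J25:30, B5:22, B23:13}
call next patient → D7; now {R13:42, J25:30, B5:22, B23:13}
update B23 to severity 52 → {B23:52, R13:42, J25:30, B5:22}
call next patient → B23; now {R13:42, J25:30, B5:22}
call next patient → R13; now {J25:30, B5:22}
update B5 to severity 9 → {J25:30, B5:9}
call next patient → J25; now {B5:9}

T17 → D14 → P28 → P10 → C12 → R15 → P18 → T4 → D7 → B23 → R13 → J25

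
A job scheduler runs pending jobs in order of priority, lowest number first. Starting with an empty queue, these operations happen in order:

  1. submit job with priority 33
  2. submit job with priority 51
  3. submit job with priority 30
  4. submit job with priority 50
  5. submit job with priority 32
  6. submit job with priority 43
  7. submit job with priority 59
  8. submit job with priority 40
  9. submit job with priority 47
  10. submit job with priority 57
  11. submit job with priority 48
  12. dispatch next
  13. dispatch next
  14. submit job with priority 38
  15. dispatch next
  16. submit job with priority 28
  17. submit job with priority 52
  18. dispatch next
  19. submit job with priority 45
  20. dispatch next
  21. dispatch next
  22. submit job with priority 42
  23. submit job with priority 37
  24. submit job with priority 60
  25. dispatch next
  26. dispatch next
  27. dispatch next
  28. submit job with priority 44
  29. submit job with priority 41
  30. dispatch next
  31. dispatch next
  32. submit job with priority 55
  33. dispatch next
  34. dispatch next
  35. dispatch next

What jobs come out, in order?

30, 32, 33, 28, 38, 40, 37, 42, 43, 41, 44, 45, 47, 48

insert 33 → {33}
insert 51 → {33, 51}
insert 30 → {30, 33, 51}
insert 50 → {30, 33, 50, 51}
insert 32 → {30, 32, 33, 50, 51}
insert 43 → {30, 32, 33, 43, 50, 51}
insert 59 → {30, 32, 33, 43, 50, 51, 59}
insert 40 → {30, 32, 33, 40, 43, 50, 51, 59}
insert 47 → {30, 32, 33, 40, 43, 47, 50, 51, 59}
insert 57 → {30, 32, 33, 40, 43, 47, 50, 51, 57, 59}
insert 48 → {30, 32, 33, 40, 43, 47, 48, 50, 51, 57, 59}
dispatch next → 30; now {32, 33, 40, 43, 47, 48, 50, 51, 57, 59}
dispatch next → 32; now {33, 40, 43, 47, 48, 50, 51, 57, 59}
insert 38 → {33, 38, 40, 43, 47, 48, 50, 51, 57, 59}
dispatch next → 33; now {38, 40, 43, 47, 48, 50, 51, 57, 59}
insert 28 → {28, 38, 40, 43, 47, 48, 50, 51, 57, 59}
insert 52 → {28, 38, 40, 43, 47, 48, 50, 51, 52, 57, 59}
dispatch next → 28; now {38, 40, 43, 47, 48, 50, 51, 52, 57, 59}
insert 45 → {38, 40, 43, 45, 47, 48, 50, 51, 52, 57, 59}
dispatch next → 38; now {40, 43, 45, 47, 48, 50, 51, 52, 57, 59}
dispatch next → 40; now {43, 45, 47, 48, 50, 51, 52, 57, 59}
insert 42 → {42, 43, 45, 47, 48, 50, 51, 52, 57, 59}
insert 37 → {37, 42, 43, 45, 47, 48, 50, 51, 52, 57, 59}
insert 60 → {37, 42, 43, 45, 47, 48, 50, 51, 52, 57, 59, 60}
dispatch next → 37; now {42, 43, 45, 47, 48, 50, 51, 52, 57, 59, 60}
dispatch next → 42; now {43, 45, 47, 48, 50, 51, 52, 57, 59, 60}
dispatch next → 43; now {45, 47, 48, 50, 51, 52, 57, 59, 60}
insert 44 → {44, 45, 47, 48, 50, 51, 52, 57, 59, 60}
insert 41 → {41, 44, 45, 47, 48, 50, 51, 52, 57, 59, 60}
dispatch next → 41; now {44, 45, 47, 48, 50, 51, 52, 57, 59, 60}
dispatch next → 44; now {45, 47, 48, 50, 51, 52, 57, 59, 60}
insert 55 → {45, 47, 48, 50, 51, 52, 55, 57, 59, 60}
dispatch next → 45; now {47, 48, 50, 51, 52, 55, 57, 59, 60}
dispatch next → 47; now {48, 50, 51, 52, 55, 57, 59, 60}
dispatch next → 48; now {50, 51, 52, 55, 57, 59, 60}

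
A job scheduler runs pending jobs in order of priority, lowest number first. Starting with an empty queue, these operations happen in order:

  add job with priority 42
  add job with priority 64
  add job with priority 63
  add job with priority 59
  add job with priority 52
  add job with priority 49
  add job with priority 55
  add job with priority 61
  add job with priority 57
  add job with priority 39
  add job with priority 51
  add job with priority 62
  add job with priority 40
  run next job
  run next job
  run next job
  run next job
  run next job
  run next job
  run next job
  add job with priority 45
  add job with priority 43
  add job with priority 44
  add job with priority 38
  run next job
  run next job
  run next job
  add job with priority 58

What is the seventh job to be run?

55

insert 42 → {42}
insert 64 → {42, 64}
insert 63 → {42, 63, 64}
insert 59 → {42, 59, 63, 64}
insert 52 → {42, 52, 59, 63, 64}
insert 49 → {42, 49, 52, 59, 63, 64}
insert 55 → {42, 49, 52, 55, 59, 63, 64}
insert 61 → {42, 49, 52, 55, 59, 61, 63, 64}
insert 57 → {42, 49, 52, 55, 57, 59, 61, 63, 64}
insert 39 → {39, 42, 49, 52, 55, 57, 59, 61, 63, 64}
insert 51 → {39, 42, 49, 51, 52, 55, 57, 59, 61, 63, 64}
insert 62 → {39, 42, 49, 51, 52, 55, 57, 59, 61, 62, 63, 64}
insert 40 → {39, 40, 42, 49, 51, 52, 55, 57, 59, 61, 62, 63, 64}
run next job → 39; now {40, 42, 49, 51, 52, 55, 57, 59, 61, 62, 63, 64}
run next job → 40; now {42, 49, 51, 52, 55, 57, 59, 61, 62, 63, 64}
run next job → 42; now {49, 51, 52, 55, 57, 59, 61, 62, 63, 64}
run next job → 49; now {51, 52, 55, 57, 59, 61, 62, 63, 64}
run next job → 51; now {52, 55, 57, 59, 61, 62, 63, 64}
run next job → 52; now {55, 57, 59, 61, 62, 63, 64}
run next job → 55; now {57, 59, 61, 62, 63, 64}
insert 45 → {45, 57, 59, 61, 62, 63, 64}
insert 43 → {43, 45, 57, 59, 61, 62, 63, 64}
insert 44 → {43, 44, 45, 57, 59, 61, 62, 63, 64}
insert 38 → {38, 43, 44, 45, 57, 59, 61, 62, 63, 64}
run next job → 38; now {43, 44, 45, 57, 59, 61, 62, 63, 64}
run next job → 43; now {44, 45, 57, 59, 61, 62, 63, 64}
run next job → 44; now {45, 57, 59, 61, 62, 63, 64}
insert 58 → {45, 57, 58, 59, 61, 62, 63, 64}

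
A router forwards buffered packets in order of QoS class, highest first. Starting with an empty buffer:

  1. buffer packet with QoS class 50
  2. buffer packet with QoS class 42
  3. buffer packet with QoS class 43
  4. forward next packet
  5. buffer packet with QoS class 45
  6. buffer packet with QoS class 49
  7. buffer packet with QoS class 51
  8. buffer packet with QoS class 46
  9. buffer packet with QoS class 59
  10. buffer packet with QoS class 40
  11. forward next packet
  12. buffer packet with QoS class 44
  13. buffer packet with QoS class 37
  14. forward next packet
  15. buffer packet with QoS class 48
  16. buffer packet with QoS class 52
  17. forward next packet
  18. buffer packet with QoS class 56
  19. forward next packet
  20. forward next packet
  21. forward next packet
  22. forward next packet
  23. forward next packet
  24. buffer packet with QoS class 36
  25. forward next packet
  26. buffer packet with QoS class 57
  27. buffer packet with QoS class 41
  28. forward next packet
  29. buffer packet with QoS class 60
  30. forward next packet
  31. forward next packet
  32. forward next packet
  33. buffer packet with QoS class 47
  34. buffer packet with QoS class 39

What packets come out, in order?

[50, 59, 51, 52, 56, 49, 48, 46, 45, 44, 57, 60, 43, 42]

insert 50 → {50}
insert 42 → {50, 42}
insert 43 → {50, 43, 42}
forward next packet → 50; now {43, 42}
insert 45 → {45, 43, 42}
insert 49 → {49, 45, 43, 42}
insert 51 → {51, 49, 45, 43, 42}
insert 46 → {51, 49, 46, 45, 43, 42}
insert 59 → {59, 51, 49, 46, 45, 43, 42}
insert 40 → {59, 51, 49, 46, 45, 43, 42, 40}
forward next packet → 59; now {51, 49, 46, 45, 43, 42, 40}
insert 44 → {51, 49, 46, 45, 44, 43, 42, 40}
insert 37 → {51, 49, 46, 45, 44, 43, 42, 40, 37}
forward next packet → 51; now {49, 46, 45, 44, 43, 42, 40, 37}
insert 48 → {49, 48, 46, 45, 44, 43, 42, 40, 37}
insert 52 → {52, 49, 48, 46, 45, 44, 43, 42, 40, 37}
forward next packet → 52; now {49, 48, 46, 45, 44, 43, 42, 40, 37}
insert 56 → {56, 49, 48, 46, 45, 44, 43, 42, 40, 37}
forward next packet → 56; now {49, 48, 46, 45, 44, 43, 42, 40, 37}
forward next packet → 49; now {48, 46, 45, 44, 43, 42, 40, 37}
forward next packet → 48; now {46, 45, 44, 43, 42, 40, 37}
forward next packet → 46; now {45, 44, 43, 42, 40, 37}
forward next packet → 45; now {44, 43, 42, 40, 37}
insert 36 → {44, 43, 42, 40, 37, 36}
forward next packet → 44; now {43, 42, 40, 37, 36}
insert 57 → {57, 43, 42, 40, 37, 36}
insert 41 → {57, 43, 42, 41, 40, 37, 36}
forward next packet → 57; now {43, 42, 41, 40, 37, 36}
insert 60 → {60, 43, 42, 41, 40, 37, 36}
forward next packet → 60; now {43, 42, 41, 40, 37, 36}
forward next packet → 43; now {42, 41, 40, 37, 36}
forward next packet → 42; now {41, 40, 37, 36}
insert 47 → {47, 41, 40, 37, 36}
insert 39 → {47, 41, 40, 39, 37, 36}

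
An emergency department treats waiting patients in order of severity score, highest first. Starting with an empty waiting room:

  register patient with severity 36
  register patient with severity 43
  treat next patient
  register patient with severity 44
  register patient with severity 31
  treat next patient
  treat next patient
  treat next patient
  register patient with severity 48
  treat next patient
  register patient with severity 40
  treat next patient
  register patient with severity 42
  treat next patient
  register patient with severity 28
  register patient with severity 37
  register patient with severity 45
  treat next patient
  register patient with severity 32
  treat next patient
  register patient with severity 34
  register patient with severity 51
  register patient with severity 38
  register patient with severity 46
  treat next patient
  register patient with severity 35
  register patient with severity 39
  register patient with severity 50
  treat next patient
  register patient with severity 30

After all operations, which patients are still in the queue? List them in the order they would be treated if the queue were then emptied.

46, 39, 38, 35, 34, 32, 30, 28

insert 36 → {36}
insert 43 → {43, 36}
treat next patient → 43; now {36}
insert 44 → {44, 36}
insert 31 → {44, 36, 31}
treat next patient → 44; now {36, 31}
treat next patient → 36; now {31}
treat next patient → 31; now {}
insert 48 → {48}
treat next patient → 48; now {}
insert 40 → {40}
treat next patient → 40; now {}
insert 42 → {42}
treat next patient → 42; now {}
insert 28 → {28}
insert 37 → {37, 28}
insert 45 → {45, 37, 28}
treat next patient → 45; now {37, 28}
insert 32 → {37, 32, 28}
treat next patient → 37; now {32, 28}
insert 34 → {34, 32, 28}
insert 51 → {51, 34, 32, 28}
insert 38 → {51, 38, 34, 32, 28}
insert 46 → {51, 46, 38, 34, 32, 28}
treat next patient → 51; now {46, 38, 34, 32, 28}
insert 35 → {46, 38, 35, 34, 32, 28}
insert 39 → {46, 39, 38, 35, 34, 32, 28}
insert 50 → {50, 46, 39, 38, 35, 34, 32, 28}
treat next patient → 50; now {46, 39, 38, 35, 34, 32, 28}
insert 30 → {46, 39, 38, 35, 34, 32, 30, 28}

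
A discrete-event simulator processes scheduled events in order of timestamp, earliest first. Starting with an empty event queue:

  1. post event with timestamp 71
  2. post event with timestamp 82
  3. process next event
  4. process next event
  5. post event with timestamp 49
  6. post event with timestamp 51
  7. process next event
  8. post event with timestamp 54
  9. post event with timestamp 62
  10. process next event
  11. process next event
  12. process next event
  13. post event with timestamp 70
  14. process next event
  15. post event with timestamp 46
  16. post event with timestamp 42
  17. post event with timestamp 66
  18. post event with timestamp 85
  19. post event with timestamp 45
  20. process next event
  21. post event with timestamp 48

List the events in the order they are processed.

71, 82, 49, 51, 54, 62, 70, 42

insert 71 → {71}
insert 82 → {71, 82}
process next event → 71; now {82}
process next event → 82; now {}
insert 49 → {49}
insert 51 → {49, 51}
process next event → 49; now {51}
insert 54 → {51, 54}
insert 62 → {51, 54, 62}
process next event → 51; now {54, 62}
process next event → 54; now {62}
process next event → 62; now {}
insert 70 → {70}
process next event → 70; now {}
insert 46 → {46}
insert 42 → {42, 46}
insert 66 → {42, 46, 66}
insert 85 → {42, 46, 66, 85}
insert 45 → {42, 45, 46, 66, 85}
process next event → 42; now {45, 46, 66, 85}
insert 48 → {45, 46, 48, 66, 85}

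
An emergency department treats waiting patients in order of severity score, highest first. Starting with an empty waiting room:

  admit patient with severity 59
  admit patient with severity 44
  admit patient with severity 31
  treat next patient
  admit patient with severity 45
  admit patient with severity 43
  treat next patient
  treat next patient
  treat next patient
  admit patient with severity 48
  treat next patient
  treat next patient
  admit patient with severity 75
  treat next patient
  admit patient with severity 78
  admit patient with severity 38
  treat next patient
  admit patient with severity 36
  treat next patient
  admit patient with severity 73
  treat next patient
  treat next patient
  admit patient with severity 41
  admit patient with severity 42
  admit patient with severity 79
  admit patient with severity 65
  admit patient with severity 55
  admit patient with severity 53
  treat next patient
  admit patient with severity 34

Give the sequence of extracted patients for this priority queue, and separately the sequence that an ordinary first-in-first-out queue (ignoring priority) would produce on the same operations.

insert 59 → {59}
insert 44 → {59, 44}
insert 31 → {59, 44, 31}
treat next patient → 59; now {44, 31}
insert 45 → {45, 44, 31}
insert 43 → {45, 44, 43, 31}
treat next patient → 45; now {44, 43, 31}
treat next patient → 44; now {43, 31}
treat next patient → 43; now {31}
insert 48 → {48, 31}
treat next patient → 48; now {31}
treat next patient → 31; now {}
insert 75 → {75}
treat next patient → 75; now {}
insert 78 → {78}
insert 38 → {78, 38}
treat next patient → 78; now {38}
insert 36 → {38, 36}
treat next patient → 38; now {36}
insert 73 → {73, 36}
treat next patient → 73; now {36}
treat next patient → 36; now {}
insert 41 → {41}
insert 42 → {42, 41}
insert 79 → {79, 42, 41}
insert 65 → {79, 65, 42, 41}
insert 55 → {79, 65, 55, 42, 41}
insert 53 → {79, 65, 55, 53, 42, 41}
treat next patient → 79; now {65, 55, 53, 42, 41}
insert 34 → {65, 55, 53, 42, 41, 34}

priority queue: 59 → 45 → 44 → 43 → 48 → 31 → 75 → 78 → 38 → 73 → 36 → 79; FIFO queue: 59 → 44 → 31 → 45 → 43 → 48 → 75 → 78 → 38 → 36 → 73 → 41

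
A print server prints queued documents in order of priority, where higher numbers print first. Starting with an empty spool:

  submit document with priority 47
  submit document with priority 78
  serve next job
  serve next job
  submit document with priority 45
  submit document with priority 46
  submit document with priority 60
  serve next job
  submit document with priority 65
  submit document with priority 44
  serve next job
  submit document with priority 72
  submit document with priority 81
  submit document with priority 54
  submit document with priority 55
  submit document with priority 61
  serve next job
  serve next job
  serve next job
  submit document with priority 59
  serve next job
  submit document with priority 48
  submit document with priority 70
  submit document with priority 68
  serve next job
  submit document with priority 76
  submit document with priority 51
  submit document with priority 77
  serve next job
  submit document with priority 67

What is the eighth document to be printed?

59

insert 47 → {47}
insert 78 → {78, 47}
serve next job → 78; now {47}
serve next job → 47; now {}
insert 45 → {45}
insert 46 → {46, 45}
insert 60 → {60, 46, 45}
serve next job → 60; now {46, 45}
insert 65 → {65, 46, 45}
insert 44 → {65, 46, 45, 44}
serve next job → 65; now {46, 45, 44}
insert 72 → {72, 46, 45, 44}
insert 81 → {81, 72, 46, 45, 44}
insert 54 → {81, 72, 54, 46, 45, 44}
insert 55 → {81, 72, 55, 54, 46, 45, 44}
insert 61 → {81, 72, 61, 55, 54, 46, 45, 44}
serve next job → 81; now {72, 61, 55, 54, 46, 45, 44}
serve next job → 72; now {61, 55, 54, 46, 45, 44}
serve next job → 61; now {55, 54, 46, 45, 44}
insert 59 → {59, 55, 54, 46, 45, 44}
serve next job → 59; now {55, 54, 46, 45, 44}
insert 48 → {55, 54, 48, 46, 45, 44}
insert 70 → {70, 55, 54, 48, 46, 45, 44}
insert 68 → {70, 68, 55, 54, 48, 46, 45, 44}
serve next job → 70; now {68, 55, 54, 48, 46, 45, 44}
insert 76 → {76, 68, 55, 54, 48, 46, 45, 44}
insert 51 → {76, 68, 55, 54, 51, 48, 46, 45, 44}
insert 77 → {77, 76, 68, 55, 54, 51, 48, 46, 45, 44}
serve next job → 77; now {76, 68, 55, 54, 51, 48, 46, 45, 44}
insert 67 → {76, 68, 67, 55, 54, 51, 48, 46, 45, 44}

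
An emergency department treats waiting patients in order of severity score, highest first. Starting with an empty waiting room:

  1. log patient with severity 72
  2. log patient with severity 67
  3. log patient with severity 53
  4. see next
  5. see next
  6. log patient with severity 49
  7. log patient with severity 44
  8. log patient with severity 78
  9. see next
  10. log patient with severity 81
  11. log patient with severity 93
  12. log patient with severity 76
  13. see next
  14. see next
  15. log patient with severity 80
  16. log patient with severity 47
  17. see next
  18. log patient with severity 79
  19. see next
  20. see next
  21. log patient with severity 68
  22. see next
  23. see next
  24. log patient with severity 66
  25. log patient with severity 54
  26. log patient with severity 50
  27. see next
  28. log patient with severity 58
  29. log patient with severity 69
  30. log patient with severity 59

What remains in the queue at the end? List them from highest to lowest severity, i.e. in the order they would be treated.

69, 59, 58, 54, 50, 49, 47, 44

insert 72 → {72}
insert 67 → {72, 67}
insert 53 → {72, 67, 53}
see next → 72; now {67, 53}
see next → 67; now {53}
insert 49 → {53, 49}
insert 44 → {53, 49, 44}
insert 78 → {78, 53, 49, 44}
see next → 78; now {53, 49, 44}
insert 81 → {81, 53, 49, 44}
insert 93 → {93, 81, 53, 49, 44}
insert 76 → {93, 81, 76, 53, 49, 44}
see next → 93; now {81, 76, 53, 49, 44}
see next → 81; now {76, 53, 49, 44}
insert 80 → {80, 76, 53, 49, 44}
insert 47 → {80, 76, 53, 49, 47, 44}
see next → 80; now {76, 53, 49, 47, 44}
insert 79 → {79, 76, 53, 49, 47, 44}
see next → 79; now {76, 53, 49, 47, 44}
see next → 76; now {53, 49, 47, 44}
insert 68 → {68, 53, 49, 47, 44}
see next → 68; now {53, 49, 47, 44}
see next → 53; now {49, 47, 44}
insert 66 → {66, 49, 47, 44}
insert 54 → {66, 54, 49, 47, 44}
insert 50 → {66, 54, 50, 49, 47, 44}
see next → 66; now {54, 50, 49, 47, 44}
insert 58 → {58, 54, 50, 49, 47, 44}
insert 69 → {69, 58, 54, 50, 49, 47, 44}
insert 59 → {69, 59, 58, 54, 50, 49, 47, 44}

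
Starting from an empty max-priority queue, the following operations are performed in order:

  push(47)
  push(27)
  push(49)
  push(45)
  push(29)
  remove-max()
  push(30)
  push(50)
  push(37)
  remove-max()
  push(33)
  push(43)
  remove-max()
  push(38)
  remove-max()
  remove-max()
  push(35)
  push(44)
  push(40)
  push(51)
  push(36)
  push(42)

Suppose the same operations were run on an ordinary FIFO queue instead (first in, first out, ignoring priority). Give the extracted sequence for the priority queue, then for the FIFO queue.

insert 47 → {47}
insert 27 → {47, 27}
insert 49 → {49, 47, 27}
insert 45 → {49, 47, 45, 27}
insert 29 → {49, 47, 45, 29, 27}
remove-max → 49; now {47, 45, 29, 27}
insert 30 → {47, 45, 30, 29, 27}
insert 50 → {50, 47, 45, 30, 29, 27}
insert 37 → {50, 47, 45, 37, 30, 29, 27}
remove-max → 50; now {47, 45, 37, 30, 29, 27}
insert 33 → {47, 45, 37, 33, 30, 29, 27}
insert 43 → {47, 45, 43, 37, 33, 30, 29, 27}
remove-max → 47; now {45, 43, 37, 33, 30, 29, 27}
insert 38 → {45, 43, 38, 37, 33, 30, 29, 27}
remove-max → 45; now {43, 38, 37, 33, 30, 29, 27}
remove-max → 43; now {38, 37, 33, 30, 29, 27}
insert 35 → {38, 37, 35, 33, 30, 29, 27}
insert 44 → {44, 38, 37, 35, 33, 30, 29, 27}
insert 40 → {44, 40, 38, 37, 35, 33, 30, 29, 27}
insert 51 → {51, 44, 40, 38, 37, 35, 33, 30, 29, 27}
insert 36 → {51, 44, 40, 38, 37, 36, 35, 33, 30, 29, 27}
insert 42 → {51, 44, 42, 40, 38, 37, 36, 35, 33, 30, 29, 27}

priority queue: [49, 50, 47, 45, 43]; FIFO queue: [47, 27, 49, 45, 29]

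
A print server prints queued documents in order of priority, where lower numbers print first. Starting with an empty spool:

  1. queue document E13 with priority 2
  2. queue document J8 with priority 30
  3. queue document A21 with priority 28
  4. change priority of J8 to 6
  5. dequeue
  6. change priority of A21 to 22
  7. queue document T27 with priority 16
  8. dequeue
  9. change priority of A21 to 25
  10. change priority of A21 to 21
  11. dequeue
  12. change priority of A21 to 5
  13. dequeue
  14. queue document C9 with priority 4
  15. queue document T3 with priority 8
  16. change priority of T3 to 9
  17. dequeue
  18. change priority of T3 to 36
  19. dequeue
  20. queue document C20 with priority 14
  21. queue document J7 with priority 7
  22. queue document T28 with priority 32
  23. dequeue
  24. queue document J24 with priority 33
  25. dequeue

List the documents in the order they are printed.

add E13 (priority 2) → {E13:2}
add J8 (priority 30) → {E13:2, J8:30}
add A21 (priority 28) → {E13:2, A21:28, J8:30}
update J8 to priority 6 → {E13:2, J8:6, A21:28}
dequeue → E13; now {J8:6, A21:28}
update A21 to priority 22 → {J8:6, A21:22}
add T27 (priority 16) → {J8:6, T27:16, A21:22}
dequeue → J8; now {T27:16, A21:22}
update A21 to priority 25 → {T27:16, A21:25}
update A21 to priority 21 → {T27:16, A21:21}
dequeue → T27; now {A21:21}
update A21 to priority 5 → {A21:5}
dequeue → A21; now {}
add C9 (priority 4) → {C9:4}
add T3 (priority 8) → {C9:4, T3:8}
update T3 to priority 9 → {C9:4, T3:9}
dequeue → C9; now {T3:9}
update T3 to priority 36 → {T3:36}
dequeue → T3; now {}
add C20 (priority 14) → {C20:14}
add J7 (priority 7) → {J7:7, C20:14}
add T28 (priority 32) → {J7:7, C20:14, T28:32}
dequeue → J7; now {C20:14, T28:32}
add J24 (priority 33) → {C20:14, T28:32, J24:33}
dequeue → C20; now {T28:32, J24:33}

[E13, J8, T27, A21, C9, T3, J7, C20]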